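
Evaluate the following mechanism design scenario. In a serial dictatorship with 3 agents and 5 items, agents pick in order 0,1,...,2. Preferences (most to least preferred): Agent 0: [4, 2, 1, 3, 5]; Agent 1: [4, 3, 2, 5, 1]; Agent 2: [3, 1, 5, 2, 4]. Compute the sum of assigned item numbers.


Step 1: Agent 0 picks item 4
Step 2: Agent 1 picks item 3
Step 3: Agent 2 picks item 1
Step 4: Sum = 4 + 3 + 1 = 8

8


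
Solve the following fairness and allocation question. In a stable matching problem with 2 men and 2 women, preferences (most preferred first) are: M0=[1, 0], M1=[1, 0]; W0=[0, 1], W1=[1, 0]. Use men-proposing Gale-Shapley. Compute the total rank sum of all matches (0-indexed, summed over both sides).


Step 1: Run Gale-Shapley (men propose, women hold best offer):
  M0 proposes to W1; she accepts
  M1 proposes to W1; she switches from M0
  M0 proposes to W0; she accepts
Step 2: Final matching: W0-M0, W1-M1
Step 3: 0-indexed ranks (man's rank of his match, then woman's): 1 + 0 + 0 + 0
Step 4: Total rank sum = 1

1


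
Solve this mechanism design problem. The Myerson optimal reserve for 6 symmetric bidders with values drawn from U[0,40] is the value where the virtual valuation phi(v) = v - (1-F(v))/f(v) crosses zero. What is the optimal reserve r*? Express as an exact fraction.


Step 1: For U[0,40], F(v) = v/40 and f(v) = 1/40
Step 2: phi(v) = v - (1 - v/40)/(1/40) = v - (40 - v) = 2v - 40
Step 3: Set phi(r*) = 0: 2r* - 40 = 0
Step 4: r* = 40/2 = 20 (the number of bidders n = 6 does not enter)

20


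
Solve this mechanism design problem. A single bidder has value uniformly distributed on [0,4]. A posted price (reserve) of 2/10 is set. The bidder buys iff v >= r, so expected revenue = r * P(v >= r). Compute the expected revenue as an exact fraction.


Step 1: Posted price r = 1/5, value support [0,4]
Step 2: P(v >= r) = (4 - 1/5)/4 = 19/20
Step 3: Expected revenue = r * P(v >= r) = 1/5 * 19/20
Step 4: Revenue = 19/100

19/100


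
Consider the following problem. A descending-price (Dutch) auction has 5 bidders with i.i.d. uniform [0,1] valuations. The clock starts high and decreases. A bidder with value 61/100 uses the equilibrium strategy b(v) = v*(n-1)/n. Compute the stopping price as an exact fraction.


Step 1: Dutch auctions are strategically equivalent to first-price auctions
Step 2: The equilibrium bid is b(v) = v*(n-1)/n
Step 3: b = 61/100 * 4/5
Step 4: b = 61/125

61/125


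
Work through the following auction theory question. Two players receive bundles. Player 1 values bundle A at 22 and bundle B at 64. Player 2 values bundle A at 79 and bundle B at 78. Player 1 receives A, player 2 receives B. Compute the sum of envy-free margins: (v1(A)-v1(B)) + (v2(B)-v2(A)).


Step 1: Player 1's margin = v1(A) - v1(B) = 22 - 64 = -42
Step 2: Player 2's margin = v2(B) - v2(A) = 78 - 79 = -1
Step 3: Total margin = -42 + -1 = -43

-43


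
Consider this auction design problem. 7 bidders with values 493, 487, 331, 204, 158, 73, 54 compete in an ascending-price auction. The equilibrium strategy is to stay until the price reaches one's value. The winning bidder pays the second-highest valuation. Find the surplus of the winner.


Step 1: Identify the highest value: 493
Step 2: Identify the second-highest value: 487
Step 3: The final price = second-highest value = 487
Step 4: Surplus = 493 - 487 = 6

6


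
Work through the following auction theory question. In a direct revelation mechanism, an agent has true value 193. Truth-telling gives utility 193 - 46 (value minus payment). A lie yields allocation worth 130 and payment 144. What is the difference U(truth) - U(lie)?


Step 1: U(truth) = value - payment = 193 - 46 = 147
Step 2: U(lie) = allocation - payment = 130 - 144 = -14
Step 3: IC gap = 147 - (-14) = 161

161


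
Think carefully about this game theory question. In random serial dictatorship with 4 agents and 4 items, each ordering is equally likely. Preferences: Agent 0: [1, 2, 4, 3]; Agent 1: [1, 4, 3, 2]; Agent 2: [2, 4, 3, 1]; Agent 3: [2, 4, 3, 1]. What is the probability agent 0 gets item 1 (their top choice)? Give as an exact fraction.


Step 1: Agent 0 wants item 1
Step 2: There are 24 possible orderings of agents
Step 3: In 12 orderings, agent 0 gets item 1
Step 4: Probability = 12/24 = 1/2

1/2


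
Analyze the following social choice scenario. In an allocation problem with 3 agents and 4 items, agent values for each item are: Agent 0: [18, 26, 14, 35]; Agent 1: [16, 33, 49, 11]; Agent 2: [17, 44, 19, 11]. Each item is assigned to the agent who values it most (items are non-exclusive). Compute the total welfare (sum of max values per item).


Step 1: For each item, find the maximum value among all agents.
Step 2: Item 0 -> Agent 0 (value 18)
Step 3: Item 1 -> Agent 2 (value 44)
Step 4: Item 2 -> Agent 1 (value 49)
Step 5: Item 3 -> Agent 0 (value 35)
Step 6: Total welfare = 18 + 44 + 49 + 35 = 146

146


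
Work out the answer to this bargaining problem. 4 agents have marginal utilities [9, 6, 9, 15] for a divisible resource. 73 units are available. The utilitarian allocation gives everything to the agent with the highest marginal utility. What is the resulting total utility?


Step 1: The marginal utilities are [9, 6, 9, 15]
Step 2: The highest marginal utility is 15
Step 3: All 73 units go to that agent
Step 4: Total utility = 15 * 73 = 1095

1095


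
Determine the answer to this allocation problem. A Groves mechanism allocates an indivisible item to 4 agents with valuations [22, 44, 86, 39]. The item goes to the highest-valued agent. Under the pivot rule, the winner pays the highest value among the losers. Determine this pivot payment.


Step 1: The efficient winner is agent 2 with value 86
Step 2: Other agents' values: [22, 44, 39]
Step 3: Pivot payment = max(others) = 44
Step 4: The winner pays 44

44


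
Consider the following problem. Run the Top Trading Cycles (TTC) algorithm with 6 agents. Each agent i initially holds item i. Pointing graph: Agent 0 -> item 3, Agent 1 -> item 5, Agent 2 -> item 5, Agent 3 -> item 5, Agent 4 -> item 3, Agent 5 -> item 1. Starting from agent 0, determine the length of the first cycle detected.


Step 1: Trace the pointer graph from agent 0: 0 -> 3 -> 5 -> 1 -> 5
Step 2: A cycle is detected when we revisit agent 5
Step 3: The cycle is: 5 -> 1 -> 5
Step 4: Cycle length = 2

2


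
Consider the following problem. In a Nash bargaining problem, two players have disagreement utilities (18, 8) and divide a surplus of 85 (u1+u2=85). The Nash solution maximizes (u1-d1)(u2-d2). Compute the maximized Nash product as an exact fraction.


Step 1: The Nash solution splits surplus symmetrically above the disagreement point
Step 2: u1 = (total + d1 - d2)/2 = (85 + 18 - 8)/2 = 95/2
Step 3: u2 = (total - d1 + d2)/2 = (85 - 18 + 8)/2 = 75/2
Step 4: Nash product = (95/2 - 18) * (75/2 - 8)
Step 5: = 59/2 * 59/2 = 3481/4

3481/4


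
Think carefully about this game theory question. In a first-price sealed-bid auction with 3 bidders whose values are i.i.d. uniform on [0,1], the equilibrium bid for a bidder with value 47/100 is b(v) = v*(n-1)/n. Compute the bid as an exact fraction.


Step 1: The symmetric BNE bidding function is b(v) = v * (n-1) / n
Step 2: Substitute v = 47/100 and n = 3
Step 3: b = 47/100 * 2/3
Step 4: b = 47/150

47/150


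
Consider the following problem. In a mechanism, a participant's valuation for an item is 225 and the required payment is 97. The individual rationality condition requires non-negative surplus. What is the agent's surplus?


Step 1: Surplus = value - payment = 225 - 97 = 128
Step 2: IR is satisfied (surplus >= 0)

128


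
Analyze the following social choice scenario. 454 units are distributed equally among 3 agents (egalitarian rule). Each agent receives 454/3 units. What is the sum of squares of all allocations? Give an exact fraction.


Step 1: Each agent's share = 454/3
Step 2: Square of each share = (454/3)^2 = 206116/9
Step 3: Sum of squares = 3 * 206116/9 = 206116/3

206116/3


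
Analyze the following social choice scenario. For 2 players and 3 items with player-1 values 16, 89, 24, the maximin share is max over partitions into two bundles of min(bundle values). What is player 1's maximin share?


Step 1: Item values = 16, 89, 24
Step 2: Enumerate all 2-bundle partitions and take the smaller bundle:
  Partition 1: {16} vs {89,24} -> bundles 16, 113; min = 16
  Partition 2: {89} vs {16,24} -> bundles 89, 40; min = 40
  Partition 3: {24} vs {16,89} -> bundles 24, 105; min = 24
Step 3: MMS = max(16, 40, 24) = 40

40


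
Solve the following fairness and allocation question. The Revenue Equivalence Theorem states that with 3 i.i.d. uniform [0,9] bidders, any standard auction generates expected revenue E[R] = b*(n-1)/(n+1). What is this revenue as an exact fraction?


Step 1: By Revenue Equivalence, expected revenue = b*(n-1)/(n+1)
Step 2: Substituting n = 3, b = 9
Step 3: Revenue = 9*(3-1)/(3+1) = 9*2/4
Step 4: Revenue = 18/4 = 9/2

9/2


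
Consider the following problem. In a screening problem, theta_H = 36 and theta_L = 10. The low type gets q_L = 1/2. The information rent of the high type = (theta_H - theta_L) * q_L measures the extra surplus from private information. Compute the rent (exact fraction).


Step 1: theta_H - theta_L = 36 - 10 = 26
Step 2: Information rent = (theta_H - theta_L) * q_L
Step 3: = 26 * 1/2
Step 4: = 13

13


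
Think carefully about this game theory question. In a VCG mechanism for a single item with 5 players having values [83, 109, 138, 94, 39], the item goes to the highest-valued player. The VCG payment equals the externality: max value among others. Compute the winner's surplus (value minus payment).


Step 1: The winner is the agent with the highest value: agent 2 with value 138
Step 2: Values of other agents: [83, 109, 94, 39]
Step 3: VCG payment = max of others' values = 109
Step 4: Surplus = 138 - 109 = 29

29


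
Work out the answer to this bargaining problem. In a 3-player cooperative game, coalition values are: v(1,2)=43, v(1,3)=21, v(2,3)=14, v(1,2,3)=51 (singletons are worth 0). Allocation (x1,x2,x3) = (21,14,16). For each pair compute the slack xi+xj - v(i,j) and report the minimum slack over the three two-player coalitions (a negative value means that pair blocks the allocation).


Step 1: Slack for coalition (1,2): x1+x2 - v12 = 35 - 43 = -8
Step 2: Slack for coalition (1,3): x1+x3 - v13 = 37 - 21 = 16
Step 3: Slack for coalition (2,3): x2+x3 - v23 = 30 - 14 = 16
Step 4: Minimum slack = min(-8, 16, 16) = -8, attained by (1,2); coalition (1,2) can block (slack < 0), so the allocation is not in the core

-8


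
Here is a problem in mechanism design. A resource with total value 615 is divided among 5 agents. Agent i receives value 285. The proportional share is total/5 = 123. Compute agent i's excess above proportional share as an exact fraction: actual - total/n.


Step 1: Proportional share = 615/5 = 123
Step 2: Agent's actual allocation = 285
Step 3: Excess = 285 - 123 = 162

162


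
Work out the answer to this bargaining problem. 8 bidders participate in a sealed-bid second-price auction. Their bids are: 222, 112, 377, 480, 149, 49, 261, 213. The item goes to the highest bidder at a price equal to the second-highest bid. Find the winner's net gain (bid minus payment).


Step 1: Sort bids in descending order: 480, 377, 261, 222, 213, 149, 112, 49
Step 2: The winning bid is the highest: 480
Step 3: The payment equals the second-highest bid: 377
Step 4: Surplus = winner's bid - payment = 480 - 377 = 103

103


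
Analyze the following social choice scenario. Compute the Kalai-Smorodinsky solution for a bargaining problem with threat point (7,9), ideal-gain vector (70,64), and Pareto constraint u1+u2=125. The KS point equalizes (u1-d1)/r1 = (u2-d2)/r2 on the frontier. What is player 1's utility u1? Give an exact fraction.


Step 1: At the KS point, (u1-d1)/r1 = (u2-d2)/r2 = t and u1+u2 = 125
Step 2: u1 = d1 + r1*t and u2 = d2 + r2*t, so (d1 + r1*t) + (d2 + r2*t) = 125
Step 3: t = (125 - 7 - 9)/(70 + 64) = 109/134
Step 4: u1 = d1 + r1*t = 7 + 70 * 109/134 = 4284/67
Step 5: (Check: u2 = d2 + r2*t = 4091/67; u1+u2 = 4284/67 + 4091/67 = 125, on the frontier.)

4284/67


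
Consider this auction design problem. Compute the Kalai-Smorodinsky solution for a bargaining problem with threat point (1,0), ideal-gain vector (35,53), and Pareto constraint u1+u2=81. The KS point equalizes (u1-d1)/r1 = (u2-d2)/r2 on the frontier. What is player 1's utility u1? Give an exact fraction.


Step 1: At the KS point, (u1-d1)/r1 = (u2-d2)/r2 = t and u1+u2 = 81
Step 2: u1 = d1 + r1*t and u2 = d2 + r2*t, so (d1 + r1*t) + (d2 + r2*t) = 81
Step 3: t = (81 - 1 - 0)/(35 + 53) = 80/88 = 10/11
Step 4: u1 = d1 + r1*t = 1 + 35 * 10/11 = 361/11
Step 5: (Check: u2 = d2 + r2*t = 530/11; u1+u2 = 361/11 + 530/11 = 81, on the frontier.)

361/11


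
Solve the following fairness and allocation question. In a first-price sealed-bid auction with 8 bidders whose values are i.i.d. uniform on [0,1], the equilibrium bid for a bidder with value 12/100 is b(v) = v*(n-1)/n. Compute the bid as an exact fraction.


Step 1: The symmetric BNE bidding function is b(v) = v * (n-1) / n
Step 2: Substitute v = 3/25 and n = 8
Step 3: b = 3/25 * 7/8
Step 4: b = 21/200

21/200


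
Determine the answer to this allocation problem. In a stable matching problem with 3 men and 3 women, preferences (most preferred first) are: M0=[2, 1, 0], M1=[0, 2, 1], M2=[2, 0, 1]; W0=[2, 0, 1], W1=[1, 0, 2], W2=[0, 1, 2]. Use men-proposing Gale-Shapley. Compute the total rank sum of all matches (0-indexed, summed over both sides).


Step 1: Run Gale-Shapley (men propose, women hold best offer):
  M0 proposes to W2; she accepts
  M1 proposes to W0; she accepts
  M2 proposes to W2; rejected
  M2 proposes to W0; she switches from M1
  M1 proposes to W2; rejected
  M1 proposes to W1; she accepts
Step 2: Final matching: W0-M2, W1-M1, W2-M0
Step 3: 0-indexed ranks (man's rank of his match, then woman's): 1 + 0 + 2 + 0 + 0 + 0
Step 4: Total rank sum = 3

3


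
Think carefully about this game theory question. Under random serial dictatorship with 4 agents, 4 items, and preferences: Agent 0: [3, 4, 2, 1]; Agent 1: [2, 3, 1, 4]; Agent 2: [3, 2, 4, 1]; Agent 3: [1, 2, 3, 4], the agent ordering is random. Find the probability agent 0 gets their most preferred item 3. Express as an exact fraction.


Step 1: Agent 0 wants item 3
Step 2: There are 24 possible orderings of agents
Step 3: In 12 orderings, agent 0 gets item 3
Step 4: Probability = 12/24 = 1/2

1/2


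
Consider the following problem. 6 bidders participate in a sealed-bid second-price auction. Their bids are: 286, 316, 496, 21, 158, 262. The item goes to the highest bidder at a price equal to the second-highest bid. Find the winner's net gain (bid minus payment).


Step 1: Sort bids in descending order: 496, 316, 286, 262, 158, 21
Step 2: The winning bid is the highest: 496
Step 3: The payment equals the second-highest bid: 316
Step 4: Surplus = winner's bid - payment = 496 - 316 = 180

180


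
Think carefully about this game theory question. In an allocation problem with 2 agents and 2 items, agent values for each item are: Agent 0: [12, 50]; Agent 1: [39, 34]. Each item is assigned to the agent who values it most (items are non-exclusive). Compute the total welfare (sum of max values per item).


Step 1: For each item, find the maximum value among all agents.
Step 2: Item 0 -> Agent 1 (value 39)
Step 3: Item 1 -> Agent 0 (value 50)
Step 4: Total welfare = 39 + 50 = 89

89


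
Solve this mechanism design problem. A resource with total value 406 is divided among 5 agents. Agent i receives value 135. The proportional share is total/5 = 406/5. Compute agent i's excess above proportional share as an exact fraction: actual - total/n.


Step 1: Proportional share = 406/5
Step 2: Agent's actual allocation = 135
Step 3: Excess = 135 - 406/5 = 269/5

269/5


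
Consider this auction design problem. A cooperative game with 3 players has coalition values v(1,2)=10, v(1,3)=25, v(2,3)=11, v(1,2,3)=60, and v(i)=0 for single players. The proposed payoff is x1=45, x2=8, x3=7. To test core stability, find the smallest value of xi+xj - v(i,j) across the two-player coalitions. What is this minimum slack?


Step 1: Slack for coalition (1,2): x1+x2 - v12 = 53 - 10 = 43
Step 2: Slack for coalition (1,3): x1+x3 - v13 = 52 - 25 = 27
Step 3: Slack for coalition (2,3): x2+x3 - v23 = 15 - 11 = 4
Step 4: Minimum slack = min(43, 27, 4) = 4, attained by (2,3); no pair can gain by deviating, so the allocation is in the core

4


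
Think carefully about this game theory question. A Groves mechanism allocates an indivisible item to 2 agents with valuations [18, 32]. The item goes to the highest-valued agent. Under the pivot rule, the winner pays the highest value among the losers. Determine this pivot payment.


Step 1: The efficient winner is agent 1 with value 32
Step 2: Other agents' values: [18]
Step 3: Pivot payment = max(others) = 18
Step 4: The winner pays 18

18


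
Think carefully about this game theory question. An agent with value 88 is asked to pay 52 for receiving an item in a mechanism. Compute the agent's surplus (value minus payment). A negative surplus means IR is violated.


Step 1: Surplus = value - payment = 88 - 52 = 36
Step 2: IR is satisfied (surplus >= 0)

36


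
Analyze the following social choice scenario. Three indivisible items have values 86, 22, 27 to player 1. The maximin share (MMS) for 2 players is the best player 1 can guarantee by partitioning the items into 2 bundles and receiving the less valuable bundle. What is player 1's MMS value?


Step 1: Item values = 86, 22, 27
Step 2: Enumerate all 2-bundle partitions and take the smaller bundle:
  Partition 1: {86} vs {22,27} -> bundles 86, 49; min = 49
  Partition 2: {22} vs {86,27} -> bundles 22, 113; min = 22
  Partition 3: {27} vs {86,22} -> bundles 27, 108; min = 27
Step 3: MMS = max(49, 22, 27) = 49

49


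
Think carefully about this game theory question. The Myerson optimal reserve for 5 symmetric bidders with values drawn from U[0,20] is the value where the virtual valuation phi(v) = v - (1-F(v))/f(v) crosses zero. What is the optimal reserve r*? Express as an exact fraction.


Step 1: For U[0,20], F(v) = v/20 and f(v) = 1/20
Step 2: phi(v) = v - (1 - v/20)/(1/20) = v - (20 - v) = 2v - 20
Step 3: Set phi(r*) = 0: 2r* - 20 = 0
Step 4: r* = 20/2 = 10 (the number of bidders n = 5 does not enter)

10


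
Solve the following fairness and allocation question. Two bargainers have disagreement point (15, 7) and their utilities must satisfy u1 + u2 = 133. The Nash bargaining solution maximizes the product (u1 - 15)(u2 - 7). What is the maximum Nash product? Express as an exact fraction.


Step 1: The Nash solution splits surplus symmetrically above the disagreement point
Step 2: u1 = (total + d1 - d2)/2 = (133 + 15 - 7)/2 = 141/2
Step 3: u2 = (total - d1 + d2)/2 = (133 - 15 + 7)/2 = 125/2
Step 4: Nash product = (141/2 - 15) * (125/2 - 7)
Step 5: = 111/2 * 111/2 = 12321/4

12321/4


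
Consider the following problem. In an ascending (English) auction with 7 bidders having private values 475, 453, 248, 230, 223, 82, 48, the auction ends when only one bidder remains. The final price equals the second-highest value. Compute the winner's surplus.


Step 1: Identify the highest value: 475
Step 2: Identify the second-highest value: 453
Step 3: The final price = second-highest value = 453
Step 4: Surplus = 475 - 453 = 22

22


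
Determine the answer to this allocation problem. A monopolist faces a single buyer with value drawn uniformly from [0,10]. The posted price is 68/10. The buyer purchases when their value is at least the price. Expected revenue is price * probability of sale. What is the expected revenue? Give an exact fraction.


Step 1: Posted price r = 34/5, value support [0,10]
Step 2: P(v >= r) = (10 - 34/5)/10 = 8/25
Step 3: Expected revenue = r * P(v >= r) = 34/5 * 8/25
Step 4: Revenue = 272/125

272/125


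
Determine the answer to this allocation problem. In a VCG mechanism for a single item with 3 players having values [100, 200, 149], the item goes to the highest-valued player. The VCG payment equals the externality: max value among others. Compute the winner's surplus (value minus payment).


Step 1: The winner is the agent with the highest value: agent 1 with value 200
Step 2: Values of other agents: [100, 149]
Step 3: VCG payment = max of others' values = 149
Step 4: Surplus = 200 - 149 = 51

51


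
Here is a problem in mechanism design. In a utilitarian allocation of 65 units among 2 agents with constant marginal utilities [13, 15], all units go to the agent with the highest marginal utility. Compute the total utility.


Step 1: The marginal utilities are [13, 15]
Step 2: The highest marginal utility is 15
Step 3: All 65 units go to that agent
Step 4: Total utility = 15 * 65 = 975

975


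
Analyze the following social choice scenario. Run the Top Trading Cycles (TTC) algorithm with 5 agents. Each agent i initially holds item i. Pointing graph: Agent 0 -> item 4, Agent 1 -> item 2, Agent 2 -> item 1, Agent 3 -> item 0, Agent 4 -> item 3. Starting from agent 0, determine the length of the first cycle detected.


Step 1: Trace the pointer graph from agent 0: 0 -> 4 -> 3 -> 0
Step 2: A cycle is detected when we revisit agent 0
Step 3: The cycle is: 0 -> 4 -> 3 -> 0
Step 4: Cycle length = 3

3


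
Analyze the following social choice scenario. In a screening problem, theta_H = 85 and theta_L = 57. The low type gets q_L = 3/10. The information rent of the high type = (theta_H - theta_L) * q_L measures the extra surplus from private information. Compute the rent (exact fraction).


Step 1: theta_H - theta_L = 85 - 57 = 28
Step 2: Information rent = (theta_H - theta_L) * q_L
Step 3: = 28 * 3/10
Step 4: = 42/5

42/5


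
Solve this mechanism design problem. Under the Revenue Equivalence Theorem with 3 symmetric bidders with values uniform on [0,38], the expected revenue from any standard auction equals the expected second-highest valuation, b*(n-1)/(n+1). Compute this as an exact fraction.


Step 1: By Revenue Equivalence, expected revenue = b*(n-1)/(n+1)
Step 2: Substituting n = 3, b = 38
Step 3: Revenue = 38*(3-1)/(3+1) = 38*2/4
Step 4: Revenue = 76/4 = 19

19


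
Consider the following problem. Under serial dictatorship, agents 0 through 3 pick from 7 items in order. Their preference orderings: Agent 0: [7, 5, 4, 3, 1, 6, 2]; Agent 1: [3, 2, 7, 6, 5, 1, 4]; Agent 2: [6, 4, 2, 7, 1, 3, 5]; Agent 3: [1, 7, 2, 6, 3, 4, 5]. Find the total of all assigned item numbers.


Step 1: Agent 0 picks item 7
Step 2: Agent 1 picks item 3
Step 3: Agent 2 picks item 6
Step 4: Agent 3 picks item 1
Step 5: Sum = 7 + 3 + 6 + 1 = 17

17


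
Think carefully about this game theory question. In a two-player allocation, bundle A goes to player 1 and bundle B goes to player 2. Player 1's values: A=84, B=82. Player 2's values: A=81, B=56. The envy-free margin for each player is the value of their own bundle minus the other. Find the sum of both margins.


Step 1: Player 1's margin = v1(A) - v1(B) = 84 - 82 = 2
Step 2: Player 2's margin = v2(B) - v2(A) = 56 - 81 = -25
Step 3: Total margin = 2 + -25 = -23

-23


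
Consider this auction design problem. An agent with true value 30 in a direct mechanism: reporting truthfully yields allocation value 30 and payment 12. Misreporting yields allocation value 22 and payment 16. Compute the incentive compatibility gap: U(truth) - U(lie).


Step 1: U(truth) = value - payment = 30 - 12 = 18
Step 2: U(lie) = allocation - payment = 22 - 16 = 6
Step 3: IC gap = 18 - 6 = 12

12


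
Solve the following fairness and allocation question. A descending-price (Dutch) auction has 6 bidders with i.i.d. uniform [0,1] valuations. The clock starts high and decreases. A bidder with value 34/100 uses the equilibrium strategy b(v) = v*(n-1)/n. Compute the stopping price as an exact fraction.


Step 1: Dutch auctions are strategically equivalent to first-price auctions
Step 2: The equilibrium bid is b(v) = v*(n-1)/n
Step 3: b = 17/50 * 5/6
Step 4: b = 17/60

17/60


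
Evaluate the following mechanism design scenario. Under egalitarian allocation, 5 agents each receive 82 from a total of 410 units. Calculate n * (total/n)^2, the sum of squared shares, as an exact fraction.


Step 1: Each agent's share = 410/5 = 82
Step 2: Square of each share = (82)^2 = 6724
Step 3: Sum of squares = 5 * 6724 = 33620

33620


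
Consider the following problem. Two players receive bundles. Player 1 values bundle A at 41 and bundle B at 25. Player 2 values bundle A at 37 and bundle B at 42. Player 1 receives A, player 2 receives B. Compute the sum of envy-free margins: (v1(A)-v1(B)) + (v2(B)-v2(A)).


Step 1: Player 1's margin = v1(A) - v1(B) = 41 - 25 = 16
Step 2: Player 2's margin = v2(B) - v2(A) = 42 - 37 = 5
Step 3: Total margin = 16 + 5 = 21

21


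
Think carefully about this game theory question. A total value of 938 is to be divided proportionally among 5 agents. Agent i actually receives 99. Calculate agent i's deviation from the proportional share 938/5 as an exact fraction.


Step 1: Proportional share = 938/5
Step 2: Agent's actual allocation = 99
Step 3: Excess = 99 - 938/5 = -443/5

-443/5


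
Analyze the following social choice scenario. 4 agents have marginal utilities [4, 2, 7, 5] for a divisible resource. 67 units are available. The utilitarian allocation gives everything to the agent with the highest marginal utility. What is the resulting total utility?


Step 1: The marginal utilities are [4, 2, 7, 5]
Step 2: The highest marginal utility is 7
Step 3: All 67 units go to that agent
Step 4: Total utility = 7 * 67 = 469

469


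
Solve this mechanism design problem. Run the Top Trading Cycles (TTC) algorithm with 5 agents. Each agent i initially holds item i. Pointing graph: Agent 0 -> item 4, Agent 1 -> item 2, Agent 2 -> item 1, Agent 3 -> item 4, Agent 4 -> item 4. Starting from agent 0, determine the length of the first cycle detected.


Step 1: Trace the pointer graph from agent 0: 0 -> 4 -> 4
Step 2: A cycle is detected when we revisit agent 4
Step 3: The cycle is: 4 -> 4
Step 4: Cycle length = 1

1


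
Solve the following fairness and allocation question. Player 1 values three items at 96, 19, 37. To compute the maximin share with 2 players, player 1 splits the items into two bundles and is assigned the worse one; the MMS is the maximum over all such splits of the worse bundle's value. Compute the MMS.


Step 1: Item values = 96, 19, 37
Step 2: Enumerate all 2-bundle partitions and take the smaller bundle:
  Partition 1: {96} vs {19,37} -> bundles 96, 56; min = 56
  Partition 2: {19} vs {96,37} -> bundles 19, 133; min = 19
  Partition 3: {37} vs {96,19} -> bundles 37, 115; min = 37
Step 3: MMS = max(56, 19, 37) = 56

56


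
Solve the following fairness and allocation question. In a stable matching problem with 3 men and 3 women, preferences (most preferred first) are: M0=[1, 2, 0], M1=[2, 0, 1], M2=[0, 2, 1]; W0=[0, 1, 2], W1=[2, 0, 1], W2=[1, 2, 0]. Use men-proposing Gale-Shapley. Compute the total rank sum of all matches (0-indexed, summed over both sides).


Step 1: Run Gale-Shapley (men propose, women hold best offer):
  M0 proposes to W1; she accepts
  M1 proposes to W2; she accepts
  M2 proposes to W0; she accepts
Step 2: Final matching: W0-M2, W1-M0, W2-M1
Step 3: 0-indexed ranks (man's rank of his match, then woman's): 0 + 2 + 0 + 1 + 0 + 0
Step 4: Total rank sum = 3

3


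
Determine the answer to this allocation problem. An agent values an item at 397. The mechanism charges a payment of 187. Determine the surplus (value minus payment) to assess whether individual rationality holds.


Step 1: Surplus = value - payment = 397 - 187 = 210
Step 2: IR is satisfied (surplus >= 0)

210


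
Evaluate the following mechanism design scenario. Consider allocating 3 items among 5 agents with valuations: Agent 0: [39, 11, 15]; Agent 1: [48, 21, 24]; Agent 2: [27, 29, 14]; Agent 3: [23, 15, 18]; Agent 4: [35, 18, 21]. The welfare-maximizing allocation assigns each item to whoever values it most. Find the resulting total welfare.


Step 1: For each item, find the maximum value among all agents.
Step 2: Item 0 -> Agent 1 (value 48)
Step 3: Item 1 -> Agent 2 (value 29)
Step 4: Item 2 -> Agent 1 (value 24)
Step 5: Total welfare = 48 + 29 + 24 = 101

101


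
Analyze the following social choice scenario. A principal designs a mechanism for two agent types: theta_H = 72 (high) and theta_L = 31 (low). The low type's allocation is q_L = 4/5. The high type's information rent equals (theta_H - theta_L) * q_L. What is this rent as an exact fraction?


Step 1: theta_H - theta_L = 72 - 31 = 41
Step 2: Information rent = (theta_H - theta_L) * q_L
Step 3: = 41 * 4/5
Step 4: = 164/5

164/5


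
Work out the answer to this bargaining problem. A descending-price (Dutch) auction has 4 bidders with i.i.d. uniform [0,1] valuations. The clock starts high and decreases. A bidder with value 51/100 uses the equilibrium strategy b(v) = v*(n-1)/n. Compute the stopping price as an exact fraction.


Step 1: Dutch auctions are strategically equivalent to first-price auctions
Step 2: The equilibrium bid is b(v) = v*(n-1)/n
Step 3: b = 51/100 * 3/4
Step 4: b = 153/400

153/400


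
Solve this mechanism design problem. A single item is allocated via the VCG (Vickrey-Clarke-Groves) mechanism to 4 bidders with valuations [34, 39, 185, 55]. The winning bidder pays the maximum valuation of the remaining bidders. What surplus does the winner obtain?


Step 1: The winner is the agent with the highest value: agent 2 with value 185
Step 2: Values of other agents: [34, 39, 55]
Step 3: VCG payment = max of others' values = 55
Step 4: Surplus = 185 - 55 = 130

130


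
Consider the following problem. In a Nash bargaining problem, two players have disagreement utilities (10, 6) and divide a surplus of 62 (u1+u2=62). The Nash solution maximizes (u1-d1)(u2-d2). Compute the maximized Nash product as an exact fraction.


Step 1: The Nash solution splits surplus symmetrically above the disagreement point
Step 2: u1 = (total + d1 - d2)/2 = (62 + 10 - 6)/2 = 33
Step 3: u2 = (total - d1 + d2)/2 = (62 - 10 + 6)/2 = 29
Step 4: Nash product = (33 - 10) * (29 - 6)
Step 5: = 23 * 23 = 529

529


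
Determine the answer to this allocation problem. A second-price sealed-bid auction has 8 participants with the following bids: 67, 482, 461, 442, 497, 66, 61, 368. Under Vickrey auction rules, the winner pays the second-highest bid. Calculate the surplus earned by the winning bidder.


Step 1: Sort bids in descending order: 497, 482, 461, 442, 368, 67, 66, 61
Step 2: The winning bid is the highest: 497
Step 3: The payment equals the second-highest bid: 482
Step 4: Surplus = winner's bid - payment = 497 - 482 = 15

15


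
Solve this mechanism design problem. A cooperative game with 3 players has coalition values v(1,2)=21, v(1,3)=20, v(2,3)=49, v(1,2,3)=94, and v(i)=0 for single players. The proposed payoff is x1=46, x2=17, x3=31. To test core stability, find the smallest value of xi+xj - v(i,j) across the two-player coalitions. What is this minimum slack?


Step 1: Slack for coalition (1,2): x1+x2 - v12 = 63 - 21 = 42
Step 2: Slack for coalition (1,3): x1+x3 - v13 = 77 - 20 = 57
Step 3: Slack for coalition (2,3): x2+x3 - v23 = 48 - 49 = -1
Step 4: Minimum slack = min(42, 57, -1) = -1, attained by (2,3); coalition (2,3) can block (slack < 0), so the allocation is not in the core

-1


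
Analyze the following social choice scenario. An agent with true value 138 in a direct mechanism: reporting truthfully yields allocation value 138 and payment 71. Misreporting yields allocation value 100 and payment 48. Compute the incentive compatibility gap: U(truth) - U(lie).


Step 1: U(truth) = value - payment = 138 - 71 = 67
Step 2: U(lie) = allocation - payment = 100 - 48 = 52
Step 3: IC gap = 67 - 52 = 15

15


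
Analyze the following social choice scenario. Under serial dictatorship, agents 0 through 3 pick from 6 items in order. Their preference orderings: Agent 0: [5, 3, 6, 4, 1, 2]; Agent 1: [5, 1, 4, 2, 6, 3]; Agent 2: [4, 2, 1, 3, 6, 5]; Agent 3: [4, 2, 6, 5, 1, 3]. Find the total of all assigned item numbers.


Step 1: Agent 0 picks item 5
Step 2: Agent 1 picks item 1
Step 3: Agent 2 picks item 4
Step 4: Agent 3 picks item 2
Step 5: Sum = 5 + 1 + 4 + 2 = 12

12


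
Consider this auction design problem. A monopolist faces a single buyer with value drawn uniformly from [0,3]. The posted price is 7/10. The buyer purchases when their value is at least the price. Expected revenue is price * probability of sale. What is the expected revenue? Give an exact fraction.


Step 1: Posted price r = 7/10, value support [0,3]
Step 2: P(v >= r) = (3 - 7/10)/3 = 23/30
Step 3: Expected revenue = r * P(v >= r) = 7/10 * 23/30
Step 4: Revenue = 161/300

161/300


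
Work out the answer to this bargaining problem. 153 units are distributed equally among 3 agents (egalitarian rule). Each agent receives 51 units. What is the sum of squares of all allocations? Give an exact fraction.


Step 1: Each agent's share = 153/3 = 51
Step 2: Square of each share = (51)^2 = 2601
Step 3: Sum of squares = 3 * 2601 = 7803

7803


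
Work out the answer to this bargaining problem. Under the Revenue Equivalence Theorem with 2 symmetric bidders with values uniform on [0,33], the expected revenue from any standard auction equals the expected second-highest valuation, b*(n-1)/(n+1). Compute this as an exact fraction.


Step 1: By Revenue Equivalence, expected revenue = b*(n-1)/(n+1)
Step 2: Substituting n = 2, b = 33
Step 3: Revenue = 33*(2-1)/(2+1) = 33*1/3
Step 4: Revenue = 33/3 = 11

11


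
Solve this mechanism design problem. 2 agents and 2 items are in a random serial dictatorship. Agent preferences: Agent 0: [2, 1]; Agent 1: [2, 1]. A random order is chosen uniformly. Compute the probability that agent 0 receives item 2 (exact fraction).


Step 1: Agent 0 wants item 2
Step 2: There are 2 possible orderings of agents
Step 3: In 1 orderings, agent 0 gets item 2
Step 4: Probability = 1/2

1/2


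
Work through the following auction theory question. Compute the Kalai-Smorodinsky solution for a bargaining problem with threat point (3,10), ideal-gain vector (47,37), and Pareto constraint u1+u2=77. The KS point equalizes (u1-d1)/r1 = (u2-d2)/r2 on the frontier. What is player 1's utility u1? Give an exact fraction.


Step 1: At the KS point, (u1-d1)/r1 = (u2-d2)/r2 = t and u1+u2 = 77
Step 2: u1 = d1 + r1*t and u2 = d2 + r2*t, so (d1 + r1*t) + (d2 + r2*t) = 77
Step 3: t = (77 - 3 - 10)/(47 + 37) = 64/84 = 16/21
Step 4: u1 = d1 + r1*t = 3 + 47 * 16/21 = 815/21
Step 5: (Check: u2 = d2 + r2*t = 802/21; u1+u2 = 815/21 + 802/21 = 77, on the frontier.)

815/21


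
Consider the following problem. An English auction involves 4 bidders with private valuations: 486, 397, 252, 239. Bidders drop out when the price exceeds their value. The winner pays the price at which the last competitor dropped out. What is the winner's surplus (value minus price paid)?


Step 1: Identify the highest value: 486
Step 2: Identify the second-highest value: 397
Step 3: The final price = second-highest value = 397
Step 4: Surplus = 486 - 397 = 89

89


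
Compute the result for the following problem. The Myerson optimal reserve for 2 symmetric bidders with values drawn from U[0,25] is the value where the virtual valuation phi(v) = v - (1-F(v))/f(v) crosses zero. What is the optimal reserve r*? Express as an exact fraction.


Step 1: For U[0,25], F(v) = v/25 and f(v) = 1/25
Step 2: phi(v) = v - (1 - v/25)/(1/25) = v - (25 - v) = 2v - 25
Step 3: Set phi(r*) = 0: 2r* - 25 = 0
Step 4: r* = 25/2 (the number of bidders n = 2 does not enter)

25/2


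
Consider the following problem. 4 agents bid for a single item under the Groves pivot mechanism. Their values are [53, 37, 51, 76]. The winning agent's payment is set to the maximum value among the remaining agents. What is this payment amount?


Step 1: The efficient winner is agent 3 with value 76
Step 2: Other agents' values: [53, 37, 51]
Step 3: Pivot payment = max(others) = 53
Step 4: The winner pays 53

53


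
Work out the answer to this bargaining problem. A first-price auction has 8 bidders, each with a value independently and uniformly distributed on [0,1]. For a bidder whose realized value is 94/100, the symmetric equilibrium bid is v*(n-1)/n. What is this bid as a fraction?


Step 1: The symmetric BNE bidding function is b(v) = v * (n-1) / n
Step 2: Substitute v = 47/50 and n = 8
Step 3: b = 47/50 * 7/8
Step 4: b = 329/400

329/400


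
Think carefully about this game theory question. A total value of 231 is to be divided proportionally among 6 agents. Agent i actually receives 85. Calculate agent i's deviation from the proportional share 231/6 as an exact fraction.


Step 1: Proportional share = 231/6 = 77/2
Step 2: Agent's actual allocation = 85
Step 3: Excess = 85 - 77/2 = 93/2

93/2


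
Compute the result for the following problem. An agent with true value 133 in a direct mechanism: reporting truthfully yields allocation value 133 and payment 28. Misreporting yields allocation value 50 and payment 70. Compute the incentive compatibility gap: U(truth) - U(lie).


Step 1: U(truth) = value - payment = 133 - 28 = 105
Step 2: U(lie) = allocation - payment = 50 - 70 = -20
Step 3: IC gap = 105 - (-20) = 125

125


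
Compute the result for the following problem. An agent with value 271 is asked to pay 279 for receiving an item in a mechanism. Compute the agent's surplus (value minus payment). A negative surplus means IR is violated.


Step 1: Surplus = value - payment = 271 - 279 = -8
Step 2: IR is violated (surplus < 0)

-8


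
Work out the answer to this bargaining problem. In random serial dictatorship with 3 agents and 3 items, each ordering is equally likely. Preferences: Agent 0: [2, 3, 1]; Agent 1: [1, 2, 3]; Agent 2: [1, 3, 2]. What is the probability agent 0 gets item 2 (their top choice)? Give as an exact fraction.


Step 1: Agent 0 wants item 2
Step 2: There are 6 possible orderings of agents
Step 3: In 5 orderings, agent 0 gets item 2
Step 4: Probability = 5/6

5/6


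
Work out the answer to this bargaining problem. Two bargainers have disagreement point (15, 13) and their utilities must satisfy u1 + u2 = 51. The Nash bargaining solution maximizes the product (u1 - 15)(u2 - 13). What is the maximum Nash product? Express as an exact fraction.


Step 1: The Nash solution splits surplus symmetrically above the disagreement point
Step 2: u1 = (total + d1 - d2)/2 = (51 + 15 - 13)/2 = 53/2
Step 3: u2 = (total - d1 + d2)/2 = (51 - 15 + 13)/2 = 49/2
Step 4: Nash product = (53/2 - 15) * (49/2 - 13)
Step 5: = 23/2 * 23/2 = 529/4

529/4


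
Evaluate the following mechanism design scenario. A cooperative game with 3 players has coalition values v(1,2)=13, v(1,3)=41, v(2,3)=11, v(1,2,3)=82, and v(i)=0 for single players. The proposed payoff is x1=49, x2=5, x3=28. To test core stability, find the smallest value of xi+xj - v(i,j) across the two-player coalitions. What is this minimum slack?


Step 1: Slack for coalition (1,2): x1+x2 - v12 = 54 - 13 = 41
Step 2: Slack for coalition (1,3): x1+x3 - v13 = 77 - 41 = 36
Step 3: Slack for coalition (2,3): x2+x3 - v23 = 33 - 11 = 22
Step 4: Minimum slack = min(41, 36, 22) = 22, attained by (2,3); no pair can gain by deviating, so the allocation is in the core

22


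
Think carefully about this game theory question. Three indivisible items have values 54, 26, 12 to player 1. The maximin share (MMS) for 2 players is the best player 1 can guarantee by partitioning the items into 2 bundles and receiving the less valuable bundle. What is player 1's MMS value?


Step 1: Item values = 54, 26, 12
Step 2: Enumerate all 2-bundle partitions and take the smaller bundle:
  Partition 1: {54} vs {26,12} -> bundles 54, 38; min = 38
  Partition 2: {26} vs {54,12} -> bundles 26, 66; min = 26
  Partition 3: {12} vs {54,26} -> bundles 12, 80; min = 12
Step 3: MMS = max(38, 26, 12) = 38

38
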